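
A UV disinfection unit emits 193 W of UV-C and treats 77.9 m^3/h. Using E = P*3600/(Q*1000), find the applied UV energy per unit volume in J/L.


Energy delivered per hour = 193 W * 3600 s = 694800 J/h
Volume treated per hour = 77.9 m^3/h * 1000 = 77900 L/h
dose = 694800 / 77900 = 8.91913 J/L

8.91913 J/L


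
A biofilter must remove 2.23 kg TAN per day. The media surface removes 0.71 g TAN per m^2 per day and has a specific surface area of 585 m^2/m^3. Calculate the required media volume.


A = 2.23*1000 / 0.71 = 3140.8451 m^2
V = 3140.8451 / 585 = 5.36897

5.36897 m^3


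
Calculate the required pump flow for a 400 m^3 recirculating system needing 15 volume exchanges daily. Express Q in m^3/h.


Daily recirculation volume = 400 m^3 * 15 = 6000 m^3/day
Flow rate Q = daily volume / 24 h = 6000 / 24 = 250 m^3/h

250 m^3/h


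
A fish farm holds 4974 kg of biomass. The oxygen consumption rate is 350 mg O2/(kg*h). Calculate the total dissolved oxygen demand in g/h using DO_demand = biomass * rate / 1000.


Total O2 consumption (mg/h) = 4974 kg * 350 mg/(kg*h) = 1740900 mg/h
Convert to g/h: 1740900 / 1000 = 1740.9 g/h

1740.9 g/h


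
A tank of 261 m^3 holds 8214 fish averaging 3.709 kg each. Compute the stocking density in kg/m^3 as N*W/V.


Total biomass = 8214 fish * 3.709 kg = 30465.726 kg
Density = total biomass / volume = 30465.726 / 261 = 116.727 kg/m^3

116.727 kg/m^3


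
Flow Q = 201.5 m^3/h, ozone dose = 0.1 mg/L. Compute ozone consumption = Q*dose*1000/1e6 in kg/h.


O3 demand (mg/h) = Q * dose * 1000 = 201.5 * 0.1 * 1000 = 20150 mg/h
Convert mg to kg: 20150 / 1e6 = 0.02015 kg/h

0.02015 kg/h


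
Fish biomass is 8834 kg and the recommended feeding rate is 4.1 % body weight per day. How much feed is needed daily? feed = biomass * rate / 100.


Feeding rate fraction = 4.1% / 100 = 0.041
Daily feed = 8834 kg * 0.041 = 362.194 kg/day

362.194 kg/day


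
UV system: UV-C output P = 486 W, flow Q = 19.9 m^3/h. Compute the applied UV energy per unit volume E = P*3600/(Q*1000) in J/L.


Energy delivered per hour = 486 W * 3600 s = 1749600 J/h
Volume treated per hour = 19.9 m^3/h * 1000 = 19900 L/h
dose = 1749600 / 19900 = 87.9196 J/L

87.9196 J/L


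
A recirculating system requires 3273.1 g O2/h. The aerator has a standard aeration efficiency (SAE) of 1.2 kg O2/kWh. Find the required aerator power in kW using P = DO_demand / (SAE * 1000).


SAE in g O2/kWh = 1.2 * 1000 = 1200 g/kWh
P = DO_demand / SAE_g = 3273.1 / 1200 = 2.72758 kW

2.72758 kW


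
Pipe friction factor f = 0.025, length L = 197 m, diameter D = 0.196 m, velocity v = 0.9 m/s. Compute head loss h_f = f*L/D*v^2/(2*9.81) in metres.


v^2 = 0.9^2 = 0.81 m^2/s^2
L/D = 197/0.196 = 1005.102
h_f = f*(L/D)*v^2/(2g) = 0.025 * 1005.102 * 0.81 / 19.62 = 1.03738 m

1.03738 m


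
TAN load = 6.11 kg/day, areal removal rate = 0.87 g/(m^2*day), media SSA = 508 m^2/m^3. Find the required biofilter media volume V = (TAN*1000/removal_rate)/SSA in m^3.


A = 6.11*1000 / 0.87 = 7022.9885 m^2
V = 7022.9885 / 508 = 13.8248

13.8248 m^3


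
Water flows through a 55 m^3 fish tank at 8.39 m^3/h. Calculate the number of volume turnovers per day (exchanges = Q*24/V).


Daily flow volume = 8.39 m^3/h * 24 h = 201.36 m^3/day
Exchanges = daily flow / tank volume = 201.36 / 55 = 3.66109 exchanges/day

3.66109 exchanges/day


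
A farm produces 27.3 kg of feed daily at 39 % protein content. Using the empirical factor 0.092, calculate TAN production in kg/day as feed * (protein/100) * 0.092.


Protein in feed = 27.3 * 39/100 = 10.647 kg/day
TAN = protein * 0.092 = 10.647 * 0.092 = 0.979524 kg/day

0.979524 kg/day


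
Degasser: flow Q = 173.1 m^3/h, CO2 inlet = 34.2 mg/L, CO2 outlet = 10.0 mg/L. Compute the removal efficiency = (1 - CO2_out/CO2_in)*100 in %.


CO2_out / CO2_in = 10.0 / 34.2 = 0.29239766
Fraction remaining = 0.29239766
efficiency = (1 - 0.29239766) * 100 = 70.7602 %

70.7602 %


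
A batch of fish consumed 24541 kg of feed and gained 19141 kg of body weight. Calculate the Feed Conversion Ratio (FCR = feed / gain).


FCR = feed consumed / weight gained
FCR = 24541 kg / 19141 kg = 1.28212

1.28212


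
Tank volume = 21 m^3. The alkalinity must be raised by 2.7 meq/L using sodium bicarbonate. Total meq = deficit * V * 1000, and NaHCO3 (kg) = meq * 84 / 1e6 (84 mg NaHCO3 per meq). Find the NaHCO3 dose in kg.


Tank volume in L = 21 m^3 * 1000 = 21000 L
Total meq required = 2.7 meq/L * 21000 L = 56700 meq
NaHCO3 mass = 56700 meq * 84 mg/meq / 1e6 = 4.7628 kg

4.7628 kg


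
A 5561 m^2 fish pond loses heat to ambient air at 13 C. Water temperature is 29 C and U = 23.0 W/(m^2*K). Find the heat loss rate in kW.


Temperature difference dT = 29 - 13 = 16 K
Heat loss (W) = U * A * dT = 23.0 * 5561 * 16 = 2046448 W
Convert to kW: 2046448 / 1000 = 2046.448 kW

2046.448 kW


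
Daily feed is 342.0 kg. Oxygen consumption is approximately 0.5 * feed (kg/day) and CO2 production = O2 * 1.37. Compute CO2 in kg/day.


O2 = 342.0 * 0.5 = 171
CO2 = 171 * 1.37 = 234.27

234.27 kg/day


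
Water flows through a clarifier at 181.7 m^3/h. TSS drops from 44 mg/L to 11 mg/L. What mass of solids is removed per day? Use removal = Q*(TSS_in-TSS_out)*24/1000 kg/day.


Concentration drop: TSS_in - TSS_out = 44 - 11 = 33 mg/L
Hourly solids removed = Q * dTSS = 181.7 m^3/h * 33 mg/L = 5996.1 g/h  (m^3/h * mg/L = g/h)
Daily solids removed = 5996.1 * 24 = 143906.4 g/day
Convert g to kg: 143906.4 / 1000 = 143.9064 kg/day

143.9064 kg/day


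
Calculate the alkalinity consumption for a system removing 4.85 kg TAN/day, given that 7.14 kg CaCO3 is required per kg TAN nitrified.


Alkalinity factor: 7.14 kg CaCO3 consumed per kg TAN nitrified
alk = 4.85 kg TAN * 7.14 = 34.629 kg CaCO3/day

34.629 kg CaCO3/day


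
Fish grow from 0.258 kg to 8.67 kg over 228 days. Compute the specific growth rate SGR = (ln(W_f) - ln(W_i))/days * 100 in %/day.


ln(W_f) = ln(8.67) = 2.1598688
ln(W_i) = ln(0.258) = -1.3547957
ln(W_f) - ln(W_i) = 2.1598688 - -1.3547957 = 3.5146645
SGR = 3.5146645 / 228 * 100 = 1.54152 %/day

1.54152 %/day


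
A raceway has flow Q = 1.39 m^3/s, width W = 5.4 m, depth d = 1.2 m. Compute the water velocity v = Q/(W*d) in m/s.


Cross-sectional area = W * d = 5.4 * 1.2 = 6.48 m^2
Velocity = Q / A = 1.39 / 6.48 = 0.214506 m/s

0.214506 m/s


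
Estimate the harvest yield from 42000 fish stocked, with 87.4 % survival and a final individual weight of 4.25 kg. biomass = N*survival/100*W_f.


Survivors = 42000 * 87.4/100 = 36708 fish
Harvest biomass = survivors * W_f = 36708 * 4.25 = 156009 kg

156009 kg


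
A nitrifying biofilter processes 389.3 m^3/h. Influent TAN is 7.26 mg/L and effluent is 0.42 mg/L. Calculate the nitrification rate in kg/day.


Concentration drop: TAN_in - TAN_out = 7.26 - 0.42 = 6.84 mg/L
Hourly TAN removed = Q * dTAN = 389.3 m^3/h * 6.84 mg/L = 2662.812 g/h  (m^3/h * mg/L = g/h)
Daily TAN removed = 2662.812 * 24 = 63907.488 g/day
Convert to kg/day: 63907.488 / 1000 = 63.907488 kg/day

63.907488 kg/day


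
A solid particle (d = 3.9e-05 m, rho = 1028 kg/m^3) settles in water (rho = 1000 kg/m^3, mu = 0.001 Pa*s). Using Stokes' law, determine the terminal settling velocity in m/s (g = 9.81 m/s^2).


Density difference: rho_p - rho_f = 1028 - 1000 = 28 kg/m^3
d^2 = (3.9e-05)^2 = 1.521e-09 m^2
Numerator = (rho_p - rho_f) * g * d^2 = 28 * 9.81 * 1.521e-09 = 4.1778828e-07
Denominator = 18 * mu = 18 * 0.001 = 0.018
v_s = 4.1778828e-07 / 0.018 = 2.32105e-05 m/s
Check: Re = rho_f * v_s * d / mu = 1000 * 2.32105e-05 * 3.9e-05 / 0.001 = 9.05e-04 < 1, so Stokes' law applies.

2.32105e-05 m/s


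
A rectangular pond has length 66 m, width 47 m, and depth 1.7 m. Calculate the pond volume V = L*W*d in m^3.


Base area = L * W = 66 * 47 = 3102 m^2
Volume = area * depth = 3102 * 1.7 = 5273.4 m^3

5273.4 m^3


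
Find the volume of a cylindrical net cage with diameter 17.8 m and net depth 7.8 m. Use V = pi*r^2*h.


r = d/2 = 17.8/2 = 8.9 m
Base area = pi*r^2 = pi*8.9^2 = 248.84555 m^2
Volume = 248.84555 * 7.8 = 1941 m^3

1941 m^3


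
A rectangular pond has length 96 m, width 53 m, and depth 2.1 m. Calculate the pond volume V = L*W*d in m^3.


Base area = L * W = 96 * 53 = 5088 m^2
Volume = area * depth = 5088 * 2.1 = 10684.8 m^3

10684.8 m^3


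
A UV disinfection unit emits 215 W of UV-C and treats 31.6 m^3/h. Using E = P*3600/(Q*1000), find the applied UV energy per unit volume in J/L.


Energy delivered per hour = 215 W * 3600 s = 774000 J/h
Volume treated per hour = 31.6 m^3/h * 1000 = 31600 L/h
dose = 774000 / 31600 = 24.4937 J/L

24.4937 J/L


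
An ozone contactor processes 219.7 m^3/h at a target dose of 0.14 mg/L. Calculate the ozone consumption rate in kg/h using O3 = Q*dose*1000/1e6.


O3 demand (mg/h) = Q * dose * 1000 = 219.7 * 0.14 * 1000 = 30758 mg/h
Convert mg to kg: 30758 / 1e6 = 0.030758 kg/h

0.030758 kg/h


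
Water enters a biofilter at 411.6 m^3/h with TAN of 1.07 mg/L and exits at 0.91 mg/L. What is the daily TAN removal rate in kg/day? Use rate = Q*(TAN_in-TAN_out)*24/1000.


Concentration drop: TAN_in - TAN_out = 1.07 - 0.91 = 0.16 mg/L
Hourly TAN removed = Q * dTAN = 411.6 m^3/h * 0.16 mg/L = 65.856 g/h  (m^3/h * mg/L = g/h)
Daily TAN removed = 65.856 * 24 = 1580.544 g/day
Convert to kg/day: 1580.544 / 1000 = 1.580544 kg/day

1.580544 kg/day


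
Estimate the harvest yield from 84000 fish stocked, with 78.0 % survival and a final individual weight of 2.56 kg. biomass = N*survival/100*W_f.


Survivors = 84000 * 78.0/100 = 65520 fish
Harvest biomass = survivors * W_f = 65520 * 2.56 = 167731.2 kg

167731.2 kg


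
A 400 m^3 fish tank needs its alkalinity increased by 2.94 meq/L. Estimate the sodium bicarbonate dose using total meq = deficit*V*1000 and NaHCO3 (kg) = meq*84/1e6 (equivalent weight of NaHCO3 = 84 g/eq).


Tank volume in L = 400 m^3 * 1000 = 400000 L
Total meq required = 2.94 meq/L * 400000 L = 1176000 meq
NaHCO3 mass = 1176000 meq * 84 mg/meq / 1e6 = 98.784 kg

98.784 kg


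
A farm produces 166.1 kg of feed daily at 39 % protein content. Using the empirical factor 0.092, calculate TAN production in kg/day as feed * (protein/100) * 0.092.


Protein in feed = 166.1 * 39/100 = 64.779 kg/day
TAN = protein * 0.092 = 64.779 * 0.092 = 5.959668 kg/day

5.959668 kg/day


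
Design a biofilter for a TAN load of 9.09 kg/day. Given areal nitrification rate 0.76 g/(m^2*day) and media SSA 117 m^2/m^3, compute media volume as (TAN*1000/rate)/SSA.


A = 9.09*1000 / 0.76 = 11960.526 m^2
V = 11960.526 / 117 = 102.227

102.227 m^3


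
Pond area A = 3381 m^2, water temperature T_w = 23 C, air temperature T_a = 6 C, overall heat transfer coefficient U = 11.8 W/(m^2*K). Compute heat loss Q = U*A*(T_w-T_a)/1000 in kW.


Temperature difference dT = 23 - 6 = 17 K
Heat loss (W) = U * A * dT = 11.8 * 3381 * 17 = 678228.6 W
Convert to kW: 678228.6 / 1000 = 678.2286 kW

678.2286 kW


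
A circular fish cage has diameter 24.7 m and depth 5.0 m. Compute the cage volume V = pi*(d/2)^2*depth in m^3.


r = d/2 = 24.7/2 = 12.35 m
Base area = pi*r^2 = pi*12.35^2 = 479.16357 m^2
Volume = 479.16357 * 5.0 = 2395.82 m^3

2395.82 m^3


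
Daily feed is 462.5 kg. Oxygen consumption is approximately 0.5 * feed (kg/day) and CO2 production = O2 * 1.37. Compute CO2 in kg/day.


O2 = 462.5 * 0.5 = 231.25
CO2 = 231.25 * 1.37 = 316.8125

316.8125 kg/day


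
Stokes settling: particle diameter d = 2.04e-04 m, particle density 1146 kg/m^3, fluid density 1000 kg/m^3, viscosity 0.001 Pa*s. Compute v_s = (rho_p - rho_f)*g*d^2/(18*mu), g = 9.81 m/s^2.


Density difference: rho_p - rho_f = 1146 - 1000 = 146 kg/m^3
d^2 = (2.04e-04)^2 = 4.1616e-08 m^2
Numerator = (rho_p - rho_f) * g * d^2 = 146 * 9.81 * 4.1616e-08 = 5.9604932e-05
Denominator = 18 * mu = 18 * 0.001 = 0.018
v_s = 5.9604932e-05 / 0.018 = 0.00331139 m/s
Check: Re = rho_f * v_s * d / mu = 1000 * 0.00331139 * 2.04e-04 / 0.001 = 0.676 < 1, so Stokes' law applies.

0.00331139 m/s


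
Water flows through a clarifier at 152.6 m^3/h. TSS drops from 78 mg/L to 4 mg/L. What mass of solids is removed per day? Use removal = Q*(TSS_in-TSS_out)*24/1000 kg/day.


Concentration drop: TSS_in - TSS_out = 78 - 4 = 74 mg/L
Hourly solids removed = Q * dTSS = 152.6 m^3/h * 74 mg/L = 11292.4 g/h  (m^3/h * mg/L = g/h)
Daily solids removed = 11292.4 * 24 = 271017.6 g/day
Convert g to kg: 271017.6 / 1000 = 271.0176 kg/day

271.0176 kg/day


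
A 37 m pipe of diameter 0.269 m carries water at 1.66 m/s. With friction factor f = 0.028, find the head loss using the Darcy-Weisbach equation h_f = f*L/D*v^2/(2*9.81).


v^2 = 1.66^2 = 2.7556 m^2/s^2
L/D = 37/0.269 = 137.54647
h_f = f*(L/D)*v^2/(2g) = 0.028 * 137.54647 * 2.7556 / 19.62 = 0.54091 m

0.54091 m


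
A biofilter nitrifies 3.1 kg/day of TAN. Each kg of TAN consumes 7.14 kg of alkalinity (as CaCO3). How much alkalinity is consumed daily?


Alkalinity factor: 7.14 kg CaCO3 consumed per kg TAN nitrified
alk = 3.1 kg TAN * 7.14 = 22.134 kg CaCO3/day

22.134 kg CaCO3/day


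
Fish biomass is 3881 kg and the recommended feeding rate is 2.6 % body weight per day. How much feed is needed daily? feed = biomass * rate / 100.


Feeding rate fraction = 2.6% / 100 = 0.026
Daily feed = 3881 kg * 0.026 = 100.906 kg/day

100.906 kg/day


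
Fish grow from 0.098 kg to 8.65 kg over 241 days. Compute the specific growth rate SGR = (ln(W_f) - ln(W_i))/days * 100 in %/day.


ln(W_f) = ln(8.65) = 2.1575593
ln(W_i) = ln(0.098) = -2.3227878
ln(W_f) - ln(W_i) = 2.1575593 - -2.3227878 = 4.4803471
SGR = 4.4803471 / 241 * 100 = 1.85907 %/day

1.85907 %/day


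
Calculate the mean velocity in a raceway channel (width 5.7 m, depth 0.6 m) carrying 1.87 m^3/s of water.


Cross-sectional area = W * d = 5.7 * 0.6 = 3.42 m^2
Velocity = Q / A = 1.87 / 3.42 = 0.546784 m/s

0.546784 m/s


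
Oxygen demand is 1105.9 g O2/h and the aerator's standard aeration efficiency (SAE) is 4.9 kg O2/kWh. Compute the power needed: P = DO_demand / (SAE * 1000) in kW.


SAE in g O2/kWh = 4.9 * 1000 = 4900 g/kWh
P = DO_demand / SAE_g = 1105.9 / 4900 = 0.225694 kW

0.225694 kW


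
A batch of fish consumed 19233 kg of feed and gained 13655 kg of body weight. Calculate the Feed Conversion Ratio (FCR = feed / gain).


FCR = feed consumed / weight gained
FCR = 19233 kg / 13655 kg = 1.4085

1.4085


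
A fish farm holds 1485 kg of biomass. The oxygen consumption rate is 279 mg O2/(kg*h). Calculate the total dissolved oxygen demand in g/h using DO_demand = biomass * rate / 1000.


Total O2 consumption (mg/h) = 1485 kg * 279 mg/(kg*h) = 414315 mg/h
Convert to g/h: 414315 / 1000 = 414.315 g/h

414.315 g/h


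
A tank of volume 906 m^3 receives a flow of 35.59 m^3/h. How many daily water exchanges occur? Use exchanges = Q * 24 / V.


Daily flow volume = 35.59 m^3/h * 24 h = 854.16 m^3/day
Exchanges = daily flow / tank volume = 854.16 / 906 = 0.942781 exchanges/day

0.942781 exchanges/day


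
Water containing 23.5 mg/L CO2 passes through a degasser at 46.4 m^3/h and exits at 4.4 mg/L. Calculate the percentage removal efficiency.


CO2_out / CO2_in = 4.4 / 23.5 = 0.18723404
Fraction remaining = 0.18723404
efficiency = (1 - 0.18723404) * 100 = 81.2766 %

81.2766 %


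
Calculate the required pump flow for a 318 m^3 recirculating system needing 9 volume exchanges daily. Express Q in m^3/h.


Daily recirculation volume = 318 m^3 * 9 = 2862 m^3/day
Flow rate Q = daily volume / 24 h = 2862 / 24 = 119.25 m^3/h

119.25 m^3/h


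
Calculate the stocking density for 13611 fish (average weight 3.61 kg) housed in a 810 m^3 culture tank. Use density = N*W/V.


Total biomass = 13611 fish * 3.61 kg = 49135.71 kg
Density = total biomass / volume = 49135.71 / 810 = 60.6614 kg/m^3

60.6614 kg/m^3


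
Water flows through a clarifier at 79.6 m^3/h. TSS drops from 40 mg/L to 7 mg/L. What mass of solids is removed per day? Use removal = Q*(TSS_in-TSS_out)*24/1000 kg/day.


Concentration drop: TSS_in - TSS_out = 40 - 7 = 33 mg/L
Hourly solids removed = Q * dTSS = 79.6 m^3/h * 33 mg/L = 2626.8 g/h  (m^3/h * mg/L = g/h)
Daily solids removed = 2626.8 * 24 = 63043.2 g/day
Convert g to kg: 63043.2 / 1000 = 63.0432 kg/day

63.0432 kg/day


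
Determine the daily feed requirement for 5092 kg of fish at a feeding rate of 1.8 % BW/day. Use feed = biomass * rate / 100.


Feeding rate fraction = 1.8% / 100 = 0.018
Daily feed = 5092 kg * 0.018 = 91.656 kg/day

91.656 kg/day


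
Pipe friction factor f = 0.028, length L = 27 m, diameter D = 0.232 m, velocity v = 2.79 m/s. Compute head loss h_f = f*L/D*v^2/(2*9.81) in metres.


v^2 = 2.79^2 = 7.7841 m^2/s^2
L/D = 27/0.232 = 116.37931
h_f = f*(L/D)*v^2/(2g) = 0.028 * 116.37931 * 7.7841 / 19.62 = 1.29284 m

1.29284 m


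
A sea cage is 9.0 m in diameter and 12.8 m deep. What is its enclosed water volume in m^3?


r = d/2 = 9.0/2 = 4.5 m
Base area = pi*r^2 = pi*4.5^2 = 63.617251 m^2
Volume = 63.617251 * 12.8 = 814.301 m^3

814.301 m^3


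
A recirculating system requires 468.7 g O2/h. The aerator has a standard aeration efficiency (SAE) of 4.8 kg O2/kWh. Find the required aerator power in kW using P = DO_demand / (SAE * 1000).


SAE in g O2/kWh = 4.8 * 1000 = 4800 g/kWh
P = DO_demand / SAE_g = 468.7 / 4800 = 0.0976458 kW

0.0976458 kW


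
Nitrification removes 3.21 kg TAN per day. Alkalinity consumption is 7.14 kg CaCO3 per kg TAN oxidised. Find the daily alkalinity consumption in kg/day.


Alkalinity factor: 7.14 kg CaCO3 consumed per kg TAN nitrified
alk = 3.21 kg TAN * 7.14 = 22.9194 kg CaCO3/day

22.9194 kg CaCO3/day


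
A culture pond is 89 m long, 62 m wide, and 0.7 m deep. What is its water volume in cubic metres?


Base area = L * W = 89 * 62 = 5518 m^2
Volume = area * depth = 5518 * 0.7 = 3862.6 m^3

3862.6 m^3


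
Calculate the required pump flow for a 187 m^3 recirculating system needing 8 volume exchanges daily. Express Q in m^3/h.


Daily recirculation volume = 187 m^3 * 8 = 1496 m^3/day
Flow rate Q = daily volume / 24 h = 1496 / 24 = 62.3333 m^3/h

62.3333 m^3/h


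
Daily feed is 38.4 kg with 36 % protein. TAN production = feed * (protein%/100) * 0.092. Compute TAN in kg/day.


Protein in feed = 38.4 * 36/100 = 13.824 kg/day
TAN = protein * 0.092 = 13.824 * 0.092 = 1.271808 kg/day

1.271808 kg/day


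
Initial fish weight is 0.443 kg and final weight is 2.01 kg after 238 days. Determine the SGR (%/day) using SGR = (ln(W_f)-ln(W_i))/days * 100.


ln(W_f) = ln(2.01) = 0.69813472
ln(W_i) = ln(0.443) = -0.81418551
ln(W_f) - ln(W_i) = 0.69813472 - -0.81418551 = 1.5123202
SGR = 1.5123202 / 238 * 100 = 0.635429 %/day

0.635429 %/day


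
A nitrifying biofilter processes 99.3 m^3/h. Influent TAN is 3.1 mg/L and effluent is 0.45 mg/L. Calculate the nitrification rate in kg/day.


Concentration drop: TAN_in - TAN_out = 3.1 - 0.45 = 2.65 mg/L
Hourly TAN removed = Q * dTAN = 99.3 m^3/h * 2.65 mg/L = 263.145 g/h  (m^3/h * mg/L = g/h)
Daily TAN removed = 263.145 * 24 = 6315.48 g/day
Convert to kg/day: 6315.48 / 1000 = 6.31548 kg/day

6.31548 kg/day


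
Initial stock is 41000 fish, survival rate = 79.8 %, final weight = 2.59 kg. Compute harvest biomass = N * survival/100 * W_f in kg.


Survivors = 41000 * 79.8/100 = 32718 fish
Harvest biomass = survivors * W_f = 32718 * 2.59 = 84739.62 kg

84739.62 kg


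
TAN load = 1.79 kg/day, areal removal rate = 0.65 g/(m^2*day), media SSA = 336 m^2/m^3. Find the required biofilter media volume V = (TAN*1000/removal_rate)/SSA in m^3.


A = 1.79*1000 / 0.65 = 2753.8462 m^2
V = 2753.8462 / 336 = 8.19597

8.19597 m^3


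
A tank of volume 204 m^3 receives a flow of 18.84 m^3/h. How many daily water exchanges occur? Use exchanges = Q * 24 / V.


Daily flow volume = 18.84 m^3/h * 24 h = 452.16 m^3/day
Exchanges = daily flow / tank volume = 452.16 / 204 = 2.21647 exchanges/day

2.21647 exchanges/day


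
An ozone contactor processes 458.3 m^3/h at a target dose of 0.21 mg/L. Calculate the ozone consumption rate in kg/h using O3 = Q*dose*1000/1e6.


O3 demand (mg/h) = Q * dose * 1000 = 458.3 * 0.21 * 1000 = 96243 mg/h
Convert mg to kg: 96243 / 1e6 = 0.096243 kg/h

0.096243 kg/h


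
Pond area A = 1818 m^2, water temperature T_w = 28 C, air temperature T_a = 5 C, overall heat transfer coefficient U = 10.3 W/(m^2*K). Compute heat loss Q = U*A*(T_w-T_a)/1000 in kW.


Temperature difference dT = 28 - 5 = 23 K
Heat loss (W) = U * A * dT = 10.3 * 1818 * 23 = 430684.2 W
Convert to kW: 430684.2 / 1000 = 430.6842 kW

430.6842 kW


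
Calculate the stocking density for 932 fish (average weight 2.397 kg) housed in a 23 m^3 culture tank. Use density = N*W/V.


Total biomass = 932 fish * 2.397 kg = 2234.004 kg
Density = total biomass / volume = 2234.004 / 23 = 97.1306 kg/m^3

97.1306 kg/m^3


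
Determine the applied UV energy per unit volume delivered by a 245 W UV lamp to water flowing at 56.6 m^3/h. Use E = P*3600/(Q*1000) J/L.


Energy delivered per hour = 245 W * 3600 s = 882000 J/h
Volume treated per hour = 56.6 m^3/h * 1000 = 56600 L/h
dose = 882000 / 56600 = 15.583 J/L

15.583 J/L


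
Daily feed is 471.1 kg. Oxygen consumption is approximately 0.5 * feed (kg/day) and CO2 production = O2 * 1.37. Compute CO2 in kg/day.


O2 = 471.1 * 0.5 = 235.55
CO2 = 235.55 * 1.37 = 322.7035

322.7035 kg/day


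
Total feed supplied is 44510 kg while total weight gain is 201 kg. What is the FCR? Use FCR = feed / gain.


FCR = feed consumed / weight gained
FCR = 44510 kg / 201 kg = 221.443

221.443


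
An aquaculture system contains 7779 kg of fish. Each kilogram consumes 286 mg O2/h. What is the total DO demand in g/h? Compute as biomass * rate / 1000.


Total O2 consumption (mg/h) = 7779 kg * 286 mg/(kg*h) = 2224794 mg/h
Convert to g/h: 2224794 / 1000 = 2224.794 g/h

2224.794 g/h


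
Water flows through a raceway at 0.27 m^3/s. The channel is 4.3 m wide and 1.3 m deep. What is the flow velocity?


Cross-sectional area = W * d = 4.3 * 1.3 = 5.59 m^2
Velocity = Q / A = 0.27 / 5.59 = 0.0483005 m/s

0.0483005 m/s


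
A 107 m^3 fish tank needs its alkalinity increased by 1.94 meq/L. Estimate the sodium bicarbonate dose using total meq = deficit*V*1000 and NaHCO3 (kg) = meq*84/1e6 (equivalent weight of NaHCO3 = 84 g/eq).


Tank volume in L = 107 m^3 * 1000 = 107000 L
Total meq required = 1.94 meq/L * 107000 L = 207580 meq
NaHCO3 mass = 207580 meq * 84 mg/meq / 1e6 = 17.4367 kg

17.4367 kg


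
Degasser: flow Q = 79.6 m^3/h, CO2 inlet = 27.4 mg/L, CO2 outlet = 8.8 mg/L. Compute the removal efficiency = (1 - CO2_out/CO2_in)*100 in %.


CO2_out / CO2_in = 8.8 / 27.4 = 0.32116788
Fraction remaining = 0.32116788
efficiency = (1 - 0.32116788) * 100 = 67.8832 %

67.8832 %


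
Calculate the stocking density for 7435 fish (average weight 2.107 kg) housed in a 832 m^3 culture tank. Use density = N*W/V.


Total biomass = 7435 fish * 2.107 kg = 15665.545 kg
Density = total biomass / volume = 15665.545 / 832 = 18.8288 kg/m^3

18.8288 kg/m^3


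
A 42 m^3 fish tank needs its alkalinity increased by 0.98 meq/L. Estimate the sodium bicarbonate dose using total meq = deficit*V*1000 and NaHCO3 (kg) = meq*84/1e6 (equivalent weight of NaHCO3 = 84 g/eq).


Tank volume in L = 42 m^3 * 1000 = 42000 L
Total meq required = 0.98 meq/L * 42000 L = 41160 meq
NaHCO3 mass = 41160 meq * 84 mg/meq / 1e6 = 3.45744 kg

3.45744 kg


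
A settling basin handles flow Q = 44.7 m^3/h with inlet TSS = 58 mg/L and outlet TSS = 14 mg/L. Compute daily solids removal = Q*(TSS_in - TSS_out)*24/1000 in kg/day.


Concentration drop: TSS_in - TSS_out = 58 - 14 = 44 mg/L
Hourly solids removed = Q * dTSS = 44.7 m^3/h * 44 mg/L = 1966.8 g/h  (m^3/h * mg/L = g/h)
Daily solids removed = 1966.8 * 24 = 47203.2 g/day
Convert g to kg: 47203.2 / 1000 = 47.2032 kg/day

47.2032 kg/day


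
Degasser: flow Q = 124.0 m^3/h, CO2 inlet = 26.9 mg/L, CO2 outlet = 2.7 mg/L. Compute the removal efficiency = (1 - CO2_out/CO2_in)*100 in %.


CO2_out / CO2_in = 2.7 / 26.9 = 0.10037175
Fraction remaining = 0.10037175
efficiency = (1 - 0.10037175) * 100 = 89.9628 %

89.9628 %


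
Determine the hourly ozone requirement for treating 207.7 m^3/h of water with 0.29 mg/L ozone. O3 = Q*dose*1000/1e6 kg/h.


O3 demand (mg/h) = Q * dose * 1000 = 207.7 * 0.29 * 1000 = 60233 mg/h
Convert mg to kg: 60233 / 1e6 = 0.060233 kg/h

0.060233 kg/h


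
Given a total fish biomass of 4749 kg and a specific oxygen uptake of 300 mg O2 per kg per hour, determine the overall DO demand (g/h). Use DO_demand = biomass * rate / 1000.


Total O2 consumption (mg/h) = 4749 kg * 300 mg/(kg*h) = 1424700 mg/h
Convert to g/h: 1424700 / 1000 = 1424.7 g/h

1424.7 g/h


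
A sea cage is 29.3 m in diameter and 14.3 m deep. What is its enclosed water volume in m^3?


r = d/2 = 29.3/2 = 14.65 m
Base area = pi*r^2 = pi*14.65^2 = 674.25647 m^2
Volume = 674.25647 * 14.3 = 9641.87 m^3

9641.87 m^3


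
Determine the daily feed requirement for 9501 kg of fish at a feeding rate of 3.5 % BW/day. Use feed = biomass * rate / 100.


Feeding rate fraction = 3.5% / 100 = 0.035
Daily feed = 9501 kg * 0.035 = 332.535 kg/day

332.535 kg/day


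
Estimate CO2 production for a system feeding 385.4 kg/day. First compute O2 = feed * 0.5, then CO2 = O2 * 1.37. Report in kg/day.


O2 = 385.4 * 0.5 = 192.7
CO2 = 192.7 * 1.37 = 263.999

263.999 kg/day


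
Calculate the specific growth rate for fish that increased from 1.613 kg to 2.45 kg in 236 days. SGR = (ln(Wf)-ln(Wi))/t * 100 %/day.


ln(W_f) = ln(2.45) = 0.89608802
ln(W_i) = ln(1.613) = 0.4780958
ln(W_f) - ln(W_i) = 0.89608802 - 0.4780958 = 0.41799222
SGR = 0.41799222 / 236 * 100 = 0.177115 %/day

0.177115 %/day


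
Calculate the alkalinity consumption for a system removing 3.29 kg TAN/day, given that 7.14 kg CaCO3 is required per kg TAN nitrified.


Alkalinity factor: 7.14 kg CaCO3 consumed per kg TAN nitrified
alk = 3.29 kg TAN * 7.14 = 23.4906 kg CaCO3/day

23.4906 kg CaCO3/day


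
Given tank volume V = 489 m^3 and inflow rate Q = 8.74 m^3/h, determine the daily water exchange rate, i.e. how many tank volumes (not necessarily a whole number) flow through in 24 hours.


Daily flow volume = 8.74 m^3/h * 24 h = 209.76 m^3/day
Exchanges = daily flow / tank volume = 209.76 / 489 = 0.428957 exchanges/day

0.428957 exchanges/day


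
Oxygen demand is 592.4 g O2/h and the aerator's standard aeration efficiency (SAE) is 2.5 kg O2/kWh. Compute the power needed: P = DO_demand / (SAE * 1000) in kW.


SAE in g O2/kWh = 2.5 * 1000 = 2500 g/kWh
P = DO_demand / SAE_g = 592.4 / 2500 = 0.23696 kW

0.23696 kW


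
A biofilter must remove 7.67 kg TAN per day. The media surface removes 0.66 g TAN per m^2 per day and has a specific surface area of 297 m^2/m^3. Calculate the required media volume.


A = 7.67*1000 / 0.66 = 11621.212 m^2
V = 11621.212 / 297 = 39.1287

39.1287 m^3


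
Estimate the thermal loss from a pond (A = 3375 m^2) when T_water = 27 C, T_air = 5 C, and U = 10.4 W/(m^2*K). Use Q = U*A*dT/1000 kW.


Temperature difference dT = 27 - 5 = 22 K
Heat loss (W) = U * A * dT = 10.4 * 3375 * 22 = 772200 W
Convert to kW: 772200 / 1000 = 772.2 kW

772.2 kW


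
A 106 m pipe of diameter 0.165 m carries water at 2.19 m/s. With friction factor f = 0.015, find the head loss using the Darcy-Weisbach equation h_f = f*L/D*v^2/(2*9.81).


v^2 = 2.19^2 = 4.7961 m^2/s^2
L/D = 106/0.165 = 642.42424
h_f = f*(L/D)*v^2/(2g) = 0.015 * 642.42424 * 4.7961 / 19.62 = 2.3556 m

2.3556 m


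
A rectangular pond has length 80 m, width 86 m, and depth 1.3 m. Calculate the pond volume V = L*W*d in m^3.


Base area = L * W = 80 * 86 = 6880 m^2
Volume = area * depth = 6880 * 1.3 = 8944 m^3

8944 m^3


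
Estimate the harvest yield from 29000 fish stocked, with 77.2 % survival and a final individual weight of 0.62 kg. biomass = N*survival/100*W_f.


Survivors = 29000 * 77.2/100 = 22388 fish
Harvest biomass = survivors * W_f = 22388 * 0.62 = 13880.56 kg

13880.56 kg


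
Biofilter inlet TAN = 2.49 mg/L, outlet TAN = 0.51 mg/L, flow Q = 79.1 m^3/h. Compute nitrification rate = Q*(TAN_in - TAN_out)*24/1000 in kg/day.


Concentration drop: TAN_in - TAN_out = 2.49 - 0.51 = 1.98 mg/L
Hourly TAN removed = Q * dTAN = 79.1 m^3/h * 1.98 mg/L = 156.618 g/h  (m^3/h * mg/L = g/h)
Daily TAN removed = 156.618 * 24 = 3758.832 g/day
Convert to kg/day: 3758.832 / 1000 = 3.758832 kg/day

3.758832 kg/day


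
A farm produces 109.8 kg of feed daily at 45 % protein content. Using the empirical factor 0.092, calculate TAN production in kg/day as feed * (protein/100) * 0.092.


Protein in feed = 109.8 * 45/100 = 49.41 kg/day
TAN = protein * 0.092 = 49.41 * 0.092 = 4.54572 kg/day

4.54572 kg/day


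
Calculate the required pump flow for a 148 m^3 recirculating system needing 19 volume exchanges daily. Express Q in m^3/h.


Daily recirculation volume = 148 m^3 * 19 = 2812 m^3/day
Flow rate Q = daily volume / 24 h = 2812 / 24 = 117.167 m^3/h

117.167 m^3/h


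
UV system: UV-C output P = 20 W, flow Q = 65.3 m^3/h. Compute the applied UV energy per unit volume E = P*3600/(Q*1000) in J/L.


Energy delivered per hour = 20 W * 3600 s = 72000 J/h
Volume treated per hour = 65.3 m^3/h * 1000 = 65300 L/h
dose = 72000 / 65300 = 1.1026 J/L

1.1026 J/L


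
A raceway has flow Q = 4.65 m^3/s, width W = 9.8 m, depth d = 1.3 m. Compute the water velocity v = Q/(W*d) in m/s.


Cross-sectional area = W * d = 9.8 * 1.3 = 12.74 m^2
Velocity = Q / A = 4.65 / 12.74 = 0.364992 m/s

0.364992 m/s


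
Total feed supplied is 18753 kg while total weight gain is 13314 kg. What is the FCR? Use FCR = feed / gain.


FCR = feed consumed / weight gained
FCR = 18753 kg / 13314 kg = 1.40852

1.40852


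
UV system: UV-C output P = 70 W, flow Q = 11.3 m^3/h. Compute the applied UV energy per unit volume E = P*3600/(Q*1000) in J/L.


Energy delivered per hour = 70 W * 3600 s = 252000 J/h
Volume treated per hour = 11.3 m^3/h * 1000 = 11300 L/h
dose = 252000 / 11300 = 22.3009 J/L

22.3009 J/L


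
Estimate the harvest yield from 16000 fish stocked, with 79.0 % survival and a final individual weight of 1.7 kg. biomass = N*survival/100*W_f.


Survivors = 16000 * 79.0/100 = 12640 fish
Harvest biomass = survivors * W_f = 12640 * 1.7 = 21488 kg

21488 kg


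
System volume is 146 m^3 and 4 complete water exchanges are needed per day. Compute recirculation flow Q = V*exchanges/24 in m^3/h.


Daily recirculation volume = 146 m^3 * 4 = 584 m^3/day
Flow rate Q = daily volume / 24 h = 584 / 24 = 24.3333 m^3/h

24.3333 m^3/h


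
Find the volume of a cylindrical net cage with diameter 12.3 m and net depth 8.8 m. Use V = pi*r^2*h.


r = d/2 = 12.3/2 = 6.15 m
Base area = pi*r^2 = pi*6.15^2 = 118.82289 m^2
Volume = 118.82289 * 8.8 = 1045.64 m^3

1045.64 m^3


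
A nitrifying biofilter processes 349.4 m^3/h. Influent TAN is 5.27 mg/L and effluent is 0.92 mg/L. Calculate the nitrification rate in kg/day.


Concentration drop: TAN_in - TAN_out = 5.27 - 0.92 = 4.35 mg/L
Hourly TAN removed = Q * dTAN = 349.4 m^3/h * 4.35 mg/L = 1519.89 g/h  (m^3/h * mg/L = g/h)
Daily TAN removed = 1519.89 * 24 = 36477.36 g/day
Convert to kg/day: 36477.36 / 1000 = 36.47736 kg/day

36.47736 kg/day


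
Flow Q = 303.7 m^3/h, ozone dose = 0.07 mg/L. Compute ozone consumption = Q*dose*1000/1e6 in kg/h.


O3 demand (mg/h) = Q * dose * 1000 = 303.7 * 0.07 * 1000 = 21259 mg/h
Convert mg to kg: 21259 / 1e6 = 0.021259 kg/h

0.021259 kg/h


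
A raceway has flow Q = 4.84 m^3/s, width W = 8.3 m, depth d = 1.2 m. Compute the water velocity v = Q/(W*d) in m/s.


Cross-sectional area = W * d = 8.3 * 1.2 = 9.96 m^2
Velocity = Q / A = 4.84 / 9.96 = 0.485944 m/s

0.485944 m/s


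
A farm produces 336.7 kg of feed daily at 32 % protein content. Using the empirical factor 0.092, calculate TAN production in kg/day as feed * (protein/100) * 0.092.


Protein in feed = 336.7 * 32/100 = 107.744 kg/day
TAN = protein * 0.092 = 107.744 * 0.092 = 9.912448 kg/day

9.912448 kg/day


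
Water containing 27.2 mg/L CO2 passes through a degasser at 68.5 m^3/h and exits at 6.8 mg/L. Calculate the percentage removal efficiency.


CO2_out / CO2_in = 6.8 / 27.2 = 0.25
Fraction remaining = 0.25
efficiency = (1 - 0.25) * 100 = 75 %

75 %


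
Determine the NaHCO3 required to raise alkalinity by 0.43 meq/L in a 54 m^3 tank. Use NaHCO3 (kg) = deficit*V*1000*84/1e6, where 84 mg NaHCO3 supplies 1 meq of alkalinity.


Tank volume in L = 54 m^3 * 1000 = 54000 L
Total meq required = 0.43 meq/L * 54000 L = 23220 meq
NaHCO3 mass = 23220 meq * 84 mg/meq / 1e6 = 1.95048 kg

1.95048 kg


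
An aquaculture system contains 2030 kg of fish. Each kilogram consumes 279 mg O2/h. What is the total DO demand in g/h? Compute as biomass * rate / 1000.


Total O2 consumption (mg/h) = 2030 kg * 279 mg/(kg*h) = 566370 mg/h
Convert to g/h: 566370 / 1000 = 566.37 g/h

566.37 g/h


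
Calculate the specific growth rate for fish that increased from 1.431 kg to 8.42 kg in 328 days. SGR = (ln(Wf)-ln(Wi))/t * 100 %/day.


ln(W_f) = ln(8.42) = 2.1306098
ln(W_i) = ln(1.431) = 0.3583735
ln(W_f) - ln(W_i) = 2.1306098 - 0.3583735 = 1.7722363
SGR = 1.7722363 / 328 * 100 = 0.540316 %/day

0.540316 %/day


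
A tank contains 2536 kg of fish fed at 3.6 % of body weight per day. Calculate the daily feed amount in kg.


Feeding rate fraction = 3.6% / 100 = 0.036
Daily feed = 2536 kg * 0.036 = 91.296 kg/day

91.296 kg/day


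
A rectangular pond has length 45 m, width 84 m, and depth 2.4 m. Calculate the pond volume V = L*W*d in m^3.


Base area = L * W = 45 * 84 = 3780 m^2
Volume = area * depth = 3780 * 2.4 = 9072 m^3

9072 m^3


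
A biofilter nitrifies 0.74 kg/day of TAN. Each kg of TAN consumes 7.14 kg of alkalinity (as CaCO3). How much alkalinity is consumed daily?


Alkalinity factor: 7.14 kg CaCO3 consumed per kg TAN nitrified
alk = 0.74 kg TAN * 7.14 = 5.2836 kg CaCO3/day

5.2836 kg CaCO3/day


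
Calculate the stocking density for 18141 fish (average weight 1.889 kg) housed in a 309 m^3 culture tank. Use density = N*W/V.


Total biomass = 18141 fish * 1.889 kg = 34268.349 kg
Density = total biomass / volume = 34268.349 / 309 = 110.901 kg/m^3

110.901 kg/m^3


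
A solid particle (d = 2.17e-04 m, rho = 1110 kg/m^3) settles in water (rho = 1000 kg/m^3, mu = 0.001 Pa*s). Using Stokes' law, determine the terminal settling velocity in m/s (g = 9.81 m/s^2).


Density difference: rho_p - rho_f = 1110 - 1000 = 110 kg/m^3
d^2 = (2.17e-04)^2 = 4.7089e-08 m^2
Numerator = (rho_p - rho_f) * g * d^2 = 110 * 9.81 * 4.7089e-08 = 5.081374e-05
Denominator = 18 * mu = 18 * 0.001 = 0.018
v_s = 5.081374e-05 / 0.018 = 0.00282299 m/s
Check: Re = rho_f * v_s * d / mu = 1000 * 0.00282299 * 2.17e-04 / 0.001 = 0.613 < 1, so Stokes' law applies.

0.00282299 m/s


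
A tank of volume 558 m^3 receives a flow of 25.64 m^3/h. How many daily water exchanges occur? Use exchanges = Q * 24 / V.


Daily flow volume = 25.64 m^3/h * 24 h = 615.36 m^3/day
Exchanges = daily flow / tank volume = 615.36 / 558 = 1.1028 exchanges/day

1.1028 exchanges/day


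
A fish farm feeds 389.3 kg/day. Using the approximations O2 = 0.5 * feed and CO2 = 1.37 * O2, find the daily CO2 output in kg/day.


O2 = 389.3 * 0.5 = 194.65
CO2 = 194.65 * 1.37 = 266.6705

266.6705 kg/day


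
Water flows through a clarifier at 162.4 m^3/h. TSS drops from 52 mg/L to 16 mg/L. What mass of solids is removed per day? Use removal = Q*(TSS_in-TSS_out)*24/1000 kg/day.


Concentration drop: TSS_in - TSS_out = 52 - 16 = 36 mg/L
Hourly solids removed = Q * dTSS = 162.4 m^3/h * 36 mg/L = 5846.4 g/h  (m^3/h * mg/L = g/h)
Daily solids removed = 5846.4 * 24 = 140313.6 g/day
Convert g to kg: 140313.6 / 1000 = 140.3136 kg/day

140.3136 kg/day


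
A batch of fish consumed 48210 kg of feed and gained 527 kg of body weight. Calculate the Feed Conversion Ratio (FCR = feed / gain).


FCR = feed consumed / weight gained
FCR = 48210 kg / 527 kg = 91.4801

91.4801


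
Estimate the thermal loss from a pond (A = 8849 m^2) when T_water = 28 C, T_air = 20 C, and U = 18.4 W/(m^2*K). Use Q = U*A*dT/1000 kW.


Temperature difference dT = 28 - 20 = 8 K
Heat loss (W) = U * A * dT = 18.4 * 8849 * 8 = 1302572.8 W
Convert to kW: 1302572.8 / 1000 = 1302.5728 kW

1302.5728 kW


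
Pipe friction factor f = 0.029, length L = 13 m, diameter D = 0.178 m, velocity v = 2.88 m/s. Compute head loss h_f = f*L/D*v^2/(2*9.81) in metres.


v^2 = 2.88^2 = 8.2944 m^2/s^2
L/D = 13/0.178 = 73.033708
h_f = f*(L/D)*v^2/(2g) = 0.029 * 73.033708 * 8.2944 / 19.62 = 0.89538 m

0.89538 m


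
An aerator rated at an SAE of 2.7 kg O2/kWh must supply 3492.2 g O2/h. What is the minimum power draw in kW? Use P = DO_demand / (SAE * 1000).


SAE in g O2/kWh = 2.7 * 1000 = 2700 g/kWh
P = DO_demand / SAE_g = 3492.2 / 2700 = 1.29341 kW

1.29341 kW


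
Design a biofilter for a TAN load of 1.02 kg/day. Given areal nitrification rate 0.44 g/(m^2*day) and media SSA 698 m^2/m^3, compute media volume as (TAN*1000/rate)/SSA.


A = 1.02*1000 / 0.44 = 2318.1818 m^2
V = 2318.1818 / 698 = 3.32118

3.32118 m^3


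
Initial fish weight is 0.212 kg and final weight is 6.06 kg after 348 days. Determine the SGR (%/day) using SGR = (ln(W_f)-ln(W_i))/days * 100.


ln(W_f) = ln(6.06) = 1.8017098
ln(W_i) = ln(0.212) = -1.551169
ln(W_f) - ln(W_i) = 1.8017098 - -1.551169 = 3.3528788
SGR = 3.3528788 / 348 * 100 = 0.963471 %/day

0.963471 %/day


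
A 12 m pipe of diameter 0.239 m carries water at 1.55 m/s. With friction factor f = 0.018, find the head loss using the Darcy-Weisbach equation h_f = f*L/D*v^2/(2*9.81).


v^2 = 1.55^2 = 2.4025 m^2/s^2
L/D = 12/0.239 = 50.209205
h_f = f*(L/D)*v^2/(2g) = 0.018 * 50.209205 * 2.4025 / 19.62 = 0.110668 m

0.110668 m


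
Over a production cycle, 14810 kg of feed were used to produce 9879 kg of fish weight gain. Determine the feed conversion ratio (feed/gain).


FCR = feed consumed / weight gained
FCR = 14810 kg / 9879 kg = 1.49914

1.49914


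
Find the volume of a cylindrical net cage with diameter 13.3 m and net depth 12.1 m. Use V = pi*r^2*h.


r = d/2 = 13.3/2 = 6.65 m
Base area = pi*r^2 = pi*6.65^2 = 138.92908 m^2
Volume = 138.92908 * 12.1 = 1681.04 m^3

1681.04 m^3


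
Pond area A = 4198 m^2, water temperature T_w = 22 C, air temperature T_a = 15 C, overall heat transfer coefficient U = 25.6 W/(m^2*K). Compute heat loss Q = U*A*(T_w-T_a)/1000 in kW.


Temperature difference dT = 22 - 15 = 7 K
Heat loss (W) = U * A * dT = 25.6 * 4198 * 7 = 752281.6 W
Convert to kW: 752281.6 / 1000 = 752.2816 kW

752.2816 kW


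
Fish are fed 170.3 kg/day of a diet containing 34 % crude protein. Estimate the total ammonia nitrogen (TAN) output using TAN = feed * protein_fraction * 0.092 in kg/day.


Protein in feed = 170.3 * 34/100 = 57.902 kg/day
TAN = protein * 0.092 = 57.902 * 0.092 = 5.326984 kg/day

5.326984 kg/day


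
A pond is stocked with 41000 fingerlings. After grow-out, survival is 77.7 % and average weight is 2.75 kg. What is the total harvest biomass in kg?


Survivors = 41000 * 77.7/100 = 31857 fish
Harvest biomass = survivors * W_f = 31857 * 2.75 = 87606.75 kg

87606.75 kg


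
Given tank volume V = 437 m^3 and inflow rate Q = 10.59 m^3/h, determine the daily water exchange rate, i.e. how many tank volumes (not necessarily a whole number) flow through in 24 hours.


Daily flow volume = 10.59 m^3/h * 24 h = 254.16 m^3/day
Exchanges = daily flow / tank volume = 254.16 / 437 = 0.581602 exchanges/day

0.581602 exchanges/day


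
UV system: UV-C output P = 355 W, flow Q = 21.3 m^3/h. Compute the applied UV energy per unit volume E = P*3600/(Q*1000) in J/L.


Energy delivered per hour = 355 W * 3600 s = 1278000 J/h
Volume treated per hour = 21.3 m^3/h * 1000 = 21300 L/h
dose = 1278000 / 21300 = 60 J/L

60 J/L
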